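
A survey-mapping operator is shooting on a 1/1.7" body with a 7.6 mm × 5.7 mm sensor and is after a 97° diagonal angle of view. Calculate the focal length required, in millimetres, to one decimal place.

Sensor diagonal = √(7.6² + 5.7²) = √90.2500 ≈ 9.5000 mm.
From α = 2·arctan(d/2f) we get f = d / (2·tan(α/2)).
With d = 9.5000 mm and α/2 = 48.5°, tan(α/2) ≈ 1.13029, so f ≈ 9.5000 / 2.26059 ≈ 4.2024 mm.

4.2 mm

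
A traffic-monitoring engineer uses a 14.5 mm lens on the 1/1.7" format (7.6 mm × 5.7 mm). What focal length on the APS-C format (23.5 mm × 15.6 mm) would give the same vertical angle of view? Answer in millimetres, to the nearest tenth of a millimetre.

39.7 mm

Equal angle of view means equal height/f ratio, so f₂ = f₁ · (height₂/height₁) = 14.5 × 15.6/5.7.
f₂ = 14.5 × 2.73684 ≈ 39.684 mm.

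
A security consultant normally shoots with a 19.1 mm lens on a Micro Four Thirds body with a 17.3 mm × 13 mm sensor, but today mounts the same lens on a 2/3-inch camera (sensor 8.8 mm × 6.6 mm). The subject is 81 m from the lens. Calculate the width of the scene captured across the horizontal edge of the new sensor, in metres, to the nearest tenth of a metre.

37.3 m

The focal length stays 19.1 mm; the relevant sensor dimension is now w = 8.8 mm. Object distance dₒ = 81 m = 81000 mm.
Thin-lens field width W = w·(dₒ − f)/f = 8.8 × (81000 − 19.1)/19.1 ≈ 37310.572 mm = 37.3106 m.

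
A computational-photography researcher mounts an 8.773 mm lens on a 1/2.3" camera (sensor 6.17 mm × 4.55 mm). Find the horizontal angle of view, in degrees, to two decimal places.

Angle of view α = 2·arctan(w/2f) with w = 6.17 mm and f = 8.773 mm.
w/2f = 0.35165; arctan(0.35165) ≈ 19.3741°, so α ≈ 38.7482°.

38.75°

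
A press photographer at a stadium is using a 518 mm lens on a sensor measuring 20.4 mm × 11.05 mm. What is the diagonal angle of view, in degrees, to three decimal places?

2.566°

Sensor diagonal = √(20.4² + 11.05²) = √538.2625 ≈ 23.2005 mm.
Angle of view α = 2·arctan(d/2f) with d = 23.2005 mm and f = 518 mm.
d/2f = 0.02239; arctan(0.02239) ≈ 1.2829°, so α ≈ 2.5658°.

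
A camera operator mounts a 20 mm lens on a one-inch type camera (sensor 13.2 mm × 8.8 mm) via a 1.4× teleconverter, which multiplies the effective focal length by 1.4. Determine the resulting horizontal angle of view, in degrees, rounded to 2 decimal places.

26.53°

Effective focal length f = 20 × 1.4 = 28 mm.
α = 2·arctan(13.2 / (2 × 28)) = 2·arctan(0.23571) ≈ 26.5267°.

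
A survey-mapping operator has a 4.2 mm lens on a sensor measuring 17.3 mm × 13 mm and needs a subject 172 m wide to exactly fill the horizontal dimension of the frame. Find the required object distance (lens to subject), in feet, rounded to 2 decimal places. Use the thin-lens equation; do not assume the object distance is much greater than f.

W: 172 m = 172000 mm.
Magnification m = w/W = dᵢ/dₒ; combined with 1/f = 1/dₒ + 1/dᵢ this gives dₒ = f·(1 + W/w).
dₒ = 4.2 mm × (1 + 172000/17.3) = 4.2 × 9943.1965 ≈ 41761.425 mm = 41761.425/304.8 ft = 137.013 ft.

137.01 ft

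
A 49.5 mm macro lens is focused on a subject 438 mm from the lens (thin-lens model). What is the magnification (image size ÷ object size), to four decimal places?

0.1274×

Thin lens: 1/f = 1/dₒ + 1/dᵢ → 1/dᵢ = 1/49.5 − 1/438 = 0.0179189 mm⁻¹, so dᵢ ≈ 55.8069 mm.
Magnification m = dᵢ/dₒ = 55.8069/438 ≈ 0.12741.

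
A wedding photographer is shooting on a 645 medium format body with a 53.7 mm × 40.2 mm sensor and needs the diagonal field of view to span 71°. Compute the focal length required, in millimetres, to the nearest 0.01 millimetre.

47.02 mm

Sensor diagonal = √(53.7² + 40.2²) = √4499.7300 ≈ 67.0800 mm.
From α = 2·arctan(d/2f) we get f = d / (2·tan(α/2)).
With d = 67.0800 mm and α/2 = 35.5°, tan(α/2) ≈ 0.71329, so f ≈ 67.0800 / 1.42659 ≈ 47.0214 mm.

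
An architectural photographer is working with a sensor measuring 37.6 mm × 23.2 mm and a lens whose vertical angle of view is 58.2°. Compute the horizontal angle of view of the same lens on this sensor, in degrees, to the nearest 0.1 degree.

84.1°

From the vertical AOV: f = 23.2 / (2·tan(29.1°)) = 23.2 / 1.11319 ≈ 20.8411 mm.
Horizontal AOV = 2·arctan(37.6 / (2 × 20.8411)) = 2·arctan(0.90206) ≈ 84.1050°.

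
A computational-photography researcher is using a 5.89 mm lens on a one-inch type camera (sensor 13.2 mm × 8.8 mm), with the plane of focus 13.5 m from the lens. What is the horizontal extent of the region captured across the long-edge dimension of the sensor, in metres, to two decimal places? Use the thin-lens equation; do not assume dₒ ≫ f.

dₒ: 13.5 m = 13500 mm.
Similar triangles through the lens centre give W/dₒ = w/dᵢ; with 1/f = 1/dₒ + 1/dᵢ this gives W = w·(dₒ − f)/f.
W = 13.2 mm × (13500 − 5.89) / 5.89 = 13.2 × 2291.0204 ≈ 30241.469 mm = 30.2415 m.

30.24 m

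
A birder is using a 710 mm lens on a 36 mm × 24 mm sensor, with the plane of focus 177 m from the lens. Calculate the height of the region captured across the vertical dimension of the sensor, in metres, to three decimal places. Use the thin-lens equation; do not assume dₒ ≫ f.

5.959 m

dₒ: 177 m = 177000 mm.
Similar triangles through the lens centre give W/dₒ = h/dᵢ; with 1/f = 1/dₒ + 1/dᵢ this gives W = h·(dₒ − f)/f.
W = 24 mm × (177000 − 710) / 710 = 24 × 248.2958 ≈ 5959.099 mm = 5.9591 m.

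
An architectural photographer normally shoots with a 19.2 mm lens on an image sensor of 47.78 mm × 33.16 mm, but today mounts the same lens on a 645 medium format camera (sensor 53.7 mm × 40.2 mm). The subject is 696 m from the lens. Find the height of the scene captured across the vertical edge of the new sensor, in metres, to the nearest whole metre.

The focal length stays 19.2 mm; the relevant sensor dimension is now h = 40.2 mm. Object distance dₒ = 696 m = 696000 mm.
Thin-lens field height W = h·(dₒ − f)/f = 40.2 × (696000 − 19.2)/19.2 ≈ 1457209.800 mm = 1457.21 m.

1457 m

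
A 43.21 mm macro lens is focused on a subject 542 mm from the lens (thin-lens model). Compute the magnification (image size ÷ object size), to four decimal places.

Thin lens: 1/f = 1/dₒ + 1/dᵢ → 1/dᵢ = 1/43.21 − 1/542 = 0.0212978 mm⁻¹, so dᵢ ≈ 46.9533 mm.
Magnification m = dᵢ/dₒ = 46.9533/542 ≈ 0.08663.

0.0866×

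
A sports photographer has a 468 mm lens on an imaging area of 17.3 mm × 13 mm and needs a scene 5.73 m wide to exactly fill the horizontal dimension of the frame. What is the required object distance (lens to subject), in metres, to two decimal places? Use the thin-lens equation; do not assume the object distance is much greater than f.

155.48 m

W: 5.73 m = 5730 mm.
Magnification m = w/W = dᵢ/dₒ; combined with 1/f = 1/dₒ + 1/dᵢ this gives dₒ = f·(1 + W/w).
dₒ = 468 mm × (1 + 5730/17.3) = 468 × 332.2139 ≈ 155476.092 mm = 155.476 m.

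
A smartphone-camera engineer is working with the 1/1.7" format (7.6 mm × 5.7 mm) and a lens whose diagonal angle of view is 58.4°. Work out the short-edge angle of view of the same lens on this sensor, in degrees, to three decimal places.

Sensor diagonal = √(7.6² + 5.7²) = √90.2500 ≈ 9.5000 mm.
From the diagonal AOV: f = 9.5000 / (2·tan(29.2°)) = 9.5000 / 1.11776 ≈ 8.4991 mm.
Short-edge AOV = 2·arctan(5.7 / (2 × 8.4991)) = 2·arctan(0.33533) ≈ 37.0756°.

37.076°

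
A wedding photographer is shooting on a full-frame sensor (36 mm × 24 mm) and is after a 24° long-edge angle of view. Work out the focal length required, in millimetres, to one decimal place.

From α = 2·arctan(w/2f) we get f = w / (2·tan(α/2)).
With w = 36 mm and α/2 = 12°, tan(α/2) ≈ 0.21256, so f ≈ 36 / 0.42511 ≈ 84.6833 mm.

84.7 mm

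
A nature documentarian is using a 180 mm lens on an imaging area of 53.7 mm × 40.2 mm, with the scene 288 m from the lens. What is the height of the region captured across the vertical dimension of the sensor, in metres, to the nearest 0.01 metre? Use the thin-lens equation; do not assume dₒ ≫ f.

dₒ: 288 m = 288000 mm.
Similar triangles through the lens centre give W/dₒ = h/dᵢ; with 1/f = 1/dₒ + 1/dᵢ this gives W = h·(dₒ − f)/f.
W = 40.2 mm × (288000 − 180) / 180 = 40.2 × 1599.0000 ≈ 64279.800 mm = 64.2798 m.

64.28 m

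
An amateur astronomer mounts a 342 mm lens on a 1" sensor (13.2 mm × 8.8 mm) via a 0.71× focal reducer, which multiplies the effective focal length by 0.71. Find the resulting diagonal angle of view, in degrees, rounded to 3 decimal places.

3.742°

Effective focal length f = 342 × 0.71 = 242.82 mm.
Sensor diagonal = √(13.2² + 8.8²) = √251.6800 ≈ 15.8644 mm.
α = 2·arctan(15.864 / (2 × 242.82)) = 2·arctan(0.03267) ≈ 3.7420°.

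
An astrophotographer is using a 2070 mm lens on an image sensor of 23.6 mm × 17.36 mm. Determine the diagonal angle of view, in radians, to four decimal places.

Sensor diagonal = √(23.6² + 17.36²) = √858.3296 ≈ 29.2973 mm.
Angle of view α = 2·arctan(d/2f) with d = 29.2973 mm and f = 2070 mm.
d/2f = 0.00708; arctan(0.00708) ≈ 0.0071 rad, so α ≈ 0.0142 rad.

0.0142 rad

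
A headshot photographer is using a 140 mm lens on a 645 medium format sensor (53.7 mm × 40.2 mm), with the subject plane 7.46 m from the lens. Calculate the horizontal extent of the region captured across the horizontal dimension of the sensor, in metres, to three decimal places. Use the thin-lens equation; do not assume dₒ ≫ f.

dₒ: 7.46 m = 7460 mm.
Similar triangles through the lens centre give W/dₒ = w/dᵢ; with 1/f = 1/dₒ + 1/dᵢ this gives W = w·(dₒ − f)/f.
W = 53.7 mm × (7460 − 140) / 140 = 53.7 × 52.2857 ≈ 2807.743 mm = 2.80774 m.

2.808 m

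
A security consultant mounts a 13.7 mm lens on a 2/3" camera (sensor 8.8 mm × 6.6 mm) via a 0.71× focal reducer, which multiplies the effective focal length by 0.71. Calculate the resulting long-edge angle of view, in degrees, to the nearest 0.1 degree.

Effective focal length f = 13.7 × 0.71 = 9.727 mm.
α = 2·arctan(8.8 / (2 × 9.727)) = 2·arctan(0.45235) ≈ 48.6792°.

48.7°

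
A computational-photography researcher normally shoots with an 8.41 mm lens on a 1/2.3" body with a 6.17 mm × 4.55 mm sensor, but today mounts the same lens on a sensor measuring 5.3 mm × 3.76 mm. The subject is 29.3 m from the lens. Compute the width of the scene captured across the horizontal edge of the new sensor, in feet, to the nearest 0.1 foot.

60.6 ft

The focal length stays 8.41 mm; the relevant sensor dimension is now w = 5.3 mm. Object distance dₒ = 29.3 m = 29300 mm.
Thin-lens field width W = w·(dₒ − f)/f = 5.3 × (29300 − 8.41)/8.41 ≈ 18459.623 mm = 18459.623/304.8 ft = 60.5631 ft.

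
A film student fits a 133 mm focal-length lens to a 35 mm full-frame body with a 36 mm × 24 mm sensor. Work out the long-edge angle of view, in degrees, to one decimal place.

15.4°

Angle of view α = 2·arctan(w/2f) with w = 36 mm and f = 133 mm.
w/2f = 0.13534; arctan(0.13534) ≈ 7.7075°, so α ≈ 15.4150°.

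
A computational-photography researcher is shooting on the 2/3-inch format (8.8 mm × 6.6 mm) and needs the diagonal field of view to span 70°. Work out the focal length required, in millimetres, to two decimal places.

Sensor diagonal = √(8.8² + 6.6²) = √121.0000 ≈ 11.0000 mm.
From α = 2·arctan(d/2f) we get f = d / (2·tan(α/2)).
With d = 11.0000 mm and α/2 = 35°, tan(α/2) ≈ 0.70021, so f ≈ 11.0000 / 1.40042 ≈ 7.8548 mm.

7.85 mm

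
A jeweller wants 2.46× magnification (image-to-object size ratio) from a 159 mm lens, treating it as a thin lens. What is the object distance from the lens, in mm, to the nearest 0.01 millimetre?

With m = dᵢ/dₒ and 1/f = 1/dₒ + 1/dᵢ, substituting dᵢ = m·dₒ gives 1/f = (1 + 1/m)/dₒ, hence dₒ = f·(1 + 1/m).
dₒ = 159 × (1 + 1/2.46) = 159 × 1.40650 ≈ 223.634 mm.

223.63 mm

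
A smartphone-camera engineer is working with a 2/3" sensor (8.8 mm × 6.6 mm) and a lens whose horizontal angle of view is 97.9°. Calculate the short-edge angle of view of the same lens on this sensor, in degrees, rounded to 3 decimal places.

From the horizontal AOV: f = 8.8 / (2·tan(48.95°)) = 8.8 / 2.29669 ≈ 3.8316 mm.
Short-edge AOV = 2·arctan(6.6 / (2 × 3.8316)) = 2·arctan(0.86126) ≈ 81.4738°.

81.474°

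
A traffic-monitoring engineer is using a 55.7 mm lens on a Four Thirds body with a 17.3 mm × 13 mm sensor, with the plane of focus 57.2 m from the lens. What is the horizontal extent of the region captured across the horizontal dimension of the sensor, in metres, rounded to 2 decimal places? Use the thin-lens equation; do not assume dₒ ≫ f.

17.75 m

dₒ: 57.2 m = 57200 mm.
Similar triangles through the lens centre give W/dₒ = w/dᵢ; with 1/f = 1/dₒ + 1/dᵢ this gives W = w·(dₒ − f)/f.
W = 17.3 mm × (57200 − 55.7) / 55.7 = 17.3 × 1025.9300 ≈ 17748.589 mm = 17.7486 m.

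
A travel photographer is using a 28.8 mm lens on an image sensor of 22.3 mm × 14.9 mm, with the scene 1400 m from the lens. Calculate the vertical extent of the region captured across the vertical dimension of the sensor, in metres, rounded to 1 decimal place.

dₒ: 1400 m = 1.4e+06 mm.
Similar triangles through the lens centre give W/dₒ = h/dᵢ; with 1/f = 1/dₒ + 1/dᵢ this gives W = h·(dₒ − f)/f.
W = 14.9 mm × (1.4e+06 − 28.8) / 28.8 = 14.9 × 48610.1111 ≈ 724290.656 mm = 724.291 m.

724.3 m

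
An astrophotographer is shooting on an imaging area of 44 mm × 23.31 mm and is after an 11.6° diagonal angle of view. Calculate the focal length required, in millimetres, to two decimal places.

Sensor diagonal = √(44² + 23.31²) = √2479.3561 ≈ 49.7931 mm.
From α = 2·arctan(d/2f) we get f = d / (2·tan(α/2)).
With d = 49.7931 mm and α/2 = 5.8°, tan(α/2) ≈ 0.10158, so f ≈ 49.7931 / 0.20315 ≈ 245.1021 mm.

245.10 mm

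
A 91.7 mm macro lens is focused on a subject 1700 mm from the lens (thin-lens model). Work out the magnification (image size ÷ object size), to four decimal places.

0.0570×

Thin lens: 1/f = 1/dₒ + 1/dᵢ → 1/dᵢ = 1/91.7 − 1/1700 = 0.0103169 mm⁻¹, so dᵢ ≈ 96.9284 mm.
Magnification m = dᵢ/dₒ = 96.9284/1700 ≈ 0.05702.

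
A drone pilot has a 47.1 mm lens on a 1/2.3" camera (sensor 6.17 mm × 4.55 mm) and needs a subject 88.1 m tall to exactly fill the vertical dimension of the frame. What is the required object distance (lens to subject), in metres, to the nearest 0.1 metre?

912.0 m

W: 88.1 m = 88100 mm.
Magnification m = h/W = dᵢ/dₒ; combined with 1/f = 1/dₒ + 1/dᵢ this gives dₒ = f·(1 + W/h).
dₒ = 47.1 mm × (1 + 88100/4.55) = 47.1 × 19363.6374 ≈ 912027.320 mm = 912.027 m.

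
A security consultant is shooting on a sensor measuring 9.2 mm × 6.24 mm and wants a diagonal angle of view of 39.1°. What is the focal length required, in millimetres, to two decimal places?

15.65 mm

Sensor diagonal = √(9.2² + 6.24²) = √123.5776 ≈ 11.1165 mm.
From α = 2·arctan(d/2f) we get f = d / (2·tan(α/2)).
With d = 11.1165 mm and α/2 = 19.55°, tan(α/2) ≈ 0.35510, so f ≈ 11.1165 / 0.71020 ≈ 15.6527 mm.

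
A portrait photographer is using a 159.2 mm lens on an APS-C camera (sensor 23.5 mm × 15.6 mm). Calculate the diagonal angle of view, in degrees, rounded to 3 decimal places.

10.125°

Sensor diagonal = √(23.5² + 15.6²) = √795.6100 ≈ 28.2066 mm.
Angle of view α = 2·arctan(d/2f) with d = 28.2066 mm and f = 159.2 mm.
d/2f = 0.08859; arctan(0.08859) ≈ 5.0625°, so α ≈ 10.1251°.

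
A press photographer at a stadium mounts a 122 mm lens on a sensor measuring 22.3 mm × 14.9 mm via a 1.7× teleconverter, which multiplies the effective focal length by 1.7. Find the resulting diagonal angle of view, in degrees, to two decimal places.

7.40°

Effective focal length f = 122 × 1.7 = 207.4 mm.
Sensor diagonal = √(22.3² + 14.9²) = √719.3000 ≈ 26.8198 mm.
α = 2·arctan(26.820 / (2 × 207.4)) = 2·arctan(0.06466) ≈ 7.3989°.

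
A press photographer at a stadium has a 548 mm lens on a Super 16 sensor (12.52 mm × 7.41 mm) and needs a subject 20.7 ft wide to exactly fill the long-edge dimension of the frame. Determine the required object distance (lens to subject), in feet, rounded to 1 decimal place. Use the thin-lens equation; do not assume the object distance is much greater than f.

W: 20.7 ft × 304.8 mm/ft = 6309.36 mm.
Magnification m = w/W = dᵢ/dₒ; combined with 1/f = 1/dₒ + 1/dᵢ this gives dₒ = f·(1 + W/w).
dₒ = 548 mm × (1 + 6309.36/12.52) = 548 × 504.9425 ≈ 276708.477 mm = 276708.477/304.8 ft = 907.836 ft.

907.8 ft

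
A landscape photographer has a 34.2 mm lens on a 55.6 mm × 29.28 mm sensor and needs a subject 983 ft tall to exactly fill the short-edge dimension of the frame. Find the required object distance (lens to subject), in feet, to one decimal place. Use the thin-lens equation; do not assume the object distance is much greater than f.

1148.3 ft

W: 983 ft × 304.8 mm/ft = 299618.39 mm.
Magnification m = h/W = dᵢ/dₒ; combined with 1/f = 1/dₒ + 1/dᵢ this gives dₒ = f·(1 + W/h).
dₒ = 34.2 mm × (1 + 299618/29.28) = 34.2 × 10233.8685 ≈ 349998.304 mm = 349998.304/304.8 ft = 1148.29 ft.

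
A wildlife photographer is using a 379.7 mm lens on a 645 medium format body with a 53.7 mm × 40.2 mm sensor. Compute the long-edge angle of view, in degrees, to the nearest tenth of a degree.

8.1°

Angle of view α = 2·arctan(w/2f) with w = 53.7 mm and f = 379.7 mm.
w/2f = 0.07071; arctan(0.07071) ≈ 4.0449°, so α ≈ 8.0897°.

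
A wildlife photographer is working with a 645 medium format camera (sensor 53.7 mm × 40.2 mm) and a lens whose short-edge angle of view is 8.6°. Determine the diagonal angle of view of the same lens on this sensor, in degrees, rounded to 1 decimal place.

14.3°

From the short-edge AOV: f = 40.2 / (2·tan(4.3°)) = 40.2 / 0.15038 ≈ 267.3214 mm.
Sensor diagonal = √(53.7² + 40.2²) = √4499.7300 ≈ 67.0800 mm.
Diagonal AOV = 2·arctan(67.0800 / (2 × 267.3214)) = 2·arctan(0.12547) ≈ 14.3027°.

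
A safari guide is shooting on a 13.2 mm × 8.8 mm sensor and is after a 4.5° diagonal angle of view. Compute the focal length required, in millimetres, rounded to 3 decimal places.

201.888 mm

Sensor diagonal = √(13.2² + 8.8²) = √251.6800 ≈ 15.8644 mm.
From α = 2·arctan(d/2f) we get f = d / (2·tan(α/2)).
With d = 15.8644 mm and α/2 = 2.25°, tan(α/2) ≈ 0.03929, so f ≈ 15.8644 / 0.07858 ≈ 201.8883 mm.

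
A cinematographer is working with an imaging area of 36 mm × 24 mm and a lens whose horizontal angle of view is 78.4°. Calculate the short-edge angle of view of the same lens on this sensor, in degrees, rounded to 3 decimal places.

From the horizontal AOV: f = 36 / (2·tan(39.2°)) = 36 / 1.63116 ≈ 22.0702 mm.
Short-edge AOV = 2·arctan(24 / (2 × 22.0702)) = 2·arctan(0.54372) ≈ 57.0676°.

57.068°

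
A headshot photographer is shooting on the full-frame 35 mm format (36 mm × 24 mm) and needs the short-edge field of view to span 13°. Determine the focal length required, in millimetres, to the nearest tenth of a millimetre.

105.3 mm

From α = 2·arctan(h/2f) we get f = h / (2·tan(α/2)).
With h = 24 mm and α/2 = 6.5°, tan(α/2) ≈ 0.11394, so f ≈ 24 / 0.22787 ≈ 105.3226 mm.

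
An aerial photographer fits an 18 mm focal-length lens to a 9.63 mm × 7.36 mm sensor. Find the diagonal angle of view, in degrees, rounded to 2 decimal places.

37.21°

Sensor diagonal = √(9.63² + 7.36²) = √146.9065 ≈ 12.1205 mm.
Angle of view α = 2·arctan(d/2f) with d = 12.1205 mm and f = 18 mm.
d/2f = 0.33668; arctan(0.33668) ≈ 18.6074°, so α ≈ 37.2148°.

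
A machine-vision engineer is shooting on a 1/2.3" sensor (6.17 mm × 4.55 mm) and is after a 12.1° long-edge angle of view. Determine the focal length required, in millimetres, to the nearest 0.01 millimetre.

29.11 mm

From α = 2·arctan(w/2f) we get f = w / (2·tan(α/2)).
With w = 6.17 mm and α/2 = 6.05°, tan(α/2) ≈ 0.10599, so f ≈ 6.17 / 0.21197 ≈ 29.1074 mm.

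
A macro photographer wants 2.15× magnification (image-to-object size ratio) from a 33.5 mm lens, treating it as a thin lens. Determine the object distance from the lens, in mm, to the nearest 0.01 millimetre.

49.08 mm

With m = dᵢ/dₒ and 1/f = 1/dₒ + 1/dᵢ, substituting dᵢ = m·dₒ gives 1/f = (1 + 1/m)/dₒ, hence dₒ = f·(1 + 1/m).
dₒ = 33.5 × (1 + 1/2.15) = 33.5 × 1.46512 ≈ 49.081 mm.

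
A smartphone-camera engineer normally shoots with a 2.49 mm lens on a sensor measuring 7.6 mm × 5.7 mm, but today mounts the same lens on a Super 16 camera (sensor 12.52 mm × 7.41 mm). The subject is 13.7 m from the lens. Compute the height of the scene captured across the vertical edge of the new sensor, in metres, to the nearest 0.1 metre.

40.8 m

The focal length stays 2.49 mm; the relevant sensor dimension is now h = 7.41 mm. Object distance dₒ = 13.7 m = 13700 mm.
Thin-lens field height W = h·(dₒ − f)/f = 7.41 × (13700 − 2.49)/2.49 ≈ 40762.470 mm = 40.7625 m.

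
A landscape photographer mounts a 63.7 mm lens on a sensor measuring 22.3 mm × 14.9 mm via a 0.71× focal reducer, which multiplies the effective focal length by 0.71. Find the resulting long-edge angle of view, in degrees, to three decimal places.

Effective focal length f = 63.7 × 0.71 = 45.227 mm.
α = 2·arctan(22.3 / (2 × 45.227)) = 2·arctan(0.24653) ≈ 27.6984°.

27.698°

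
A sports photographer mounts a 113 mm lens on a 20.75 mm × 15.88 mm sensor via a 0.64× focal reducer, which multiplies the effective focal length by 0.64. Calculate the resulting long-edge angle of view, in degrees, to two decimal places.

Effective focal length f = 113 × 0.64 = 72.32 mm.
α = 2·arctan(20.75 / (2 × 72.32)) = 2·arctan(0.14346) ≈ 16.3279°.

16.33°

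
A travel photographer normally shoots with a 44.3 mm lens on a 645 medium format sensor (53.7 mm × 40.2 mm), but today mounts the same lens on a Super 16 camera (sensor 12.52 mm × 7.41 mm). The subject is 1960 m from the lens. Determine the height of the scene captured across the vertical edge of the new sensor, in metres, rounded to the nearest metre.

328 m

The focal length stays 44.3 mm; the relevant sensor dimension is now h = 7.41 mm. Object distance dₒ = 1960 m = 1.96e+06 mm.
Thin-lens field height W = h·(dₒ − f)/f = 7.41 × (1.96e+06 − 44.3)/44.3 ≈ 327839.091 mm = 327.839 m.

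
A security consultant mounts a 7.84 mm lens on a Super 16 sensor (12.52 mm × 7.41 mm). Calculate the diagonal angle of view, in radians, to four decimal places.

1.4960 rad

Sensor diagonal = √(12.52² + 7.41²) = √211.6585 ≈ 14.5485 mm.
Angle of view α = 2·arctan(d/2f) with d = 14.5485 mm and f = 7.84 mm.
d/2f = 0.92784; arctan(0.92784) ≈ 0.7480 rad, so α ≈ 1.4960 rad.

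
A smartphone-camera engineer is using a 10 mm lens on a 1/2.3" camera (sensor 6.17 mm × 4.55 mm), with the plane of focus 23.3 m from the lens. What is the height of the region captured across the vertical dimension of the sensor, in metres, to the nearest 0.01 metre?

10.60 m

dₒ: 23.3 m = 23300 mm.
Similar triangles through the lens centre give W/dₒ = h/dᵢ; with 1/f = 1/dₒ + 1/dᵢ this gives W = h·(dₒ − f)/f.
W = 4.55 mm × (23300 − 10) / 10 = 4.55 × 2329.0000 ≈ 10596.950 mm = 10.597 m.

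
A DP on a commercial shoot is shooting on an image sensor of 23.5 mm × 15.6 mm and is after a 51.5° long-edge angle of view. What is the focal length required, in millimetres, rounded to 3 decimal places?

From α = 2·arctan(w/2f) we get f = w / (2·tan(α/2)).
With w = 23.5 mm and α/2 = 25.75°, tan(α/2) ≈ 0.48234, so f ≈ 23.5 / 0.96469 ≈ 24.3603 mm.

24.360 mm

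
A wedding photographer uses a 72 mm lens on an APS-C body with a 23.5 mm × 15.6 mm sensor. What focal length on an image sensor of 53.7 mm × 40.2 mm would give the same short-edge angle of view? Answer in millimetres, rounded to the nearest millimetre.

Equal angle of view means equal height/f ratio, so f₂ = f₁ · (height₂/height₁) = 72 × 40.2/15.6.
f₂ = 72 × 2.57692 ≈ 185.538 mm.

186 mm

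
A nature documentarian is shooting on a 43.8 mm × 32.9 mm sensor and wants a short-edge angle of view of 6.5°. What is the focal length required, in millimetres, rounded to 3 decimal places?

From α = 2·arctan(h/2f) we get f = h / (2·tan(α/2)).
With h = 32.9 mm and α/2 = 3.25°, tan(α/2) ≈ 0.05678, so f ≈ 32.9 / 0.11357 ≈ 289.6937 mm.

289.694 mm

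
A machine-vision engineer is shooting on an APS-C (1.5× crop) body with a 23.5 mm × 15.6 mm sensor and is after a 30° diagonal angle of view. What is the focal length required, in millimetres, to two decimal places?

Sensor diagonal = √(23.5² + 15.6²) = √795.6100 ≈ 28.2066 mm.
From α = 2·arctan(d/2f) we get f = d / (2·tan(α/2)).
With d = 28.2066 mm and α/2 = 15°, tan(α/2) ≈ 0.26795, so f ≈ 28.2066 / 0.53590 ≈ 52.6342 mm.

52.63 mm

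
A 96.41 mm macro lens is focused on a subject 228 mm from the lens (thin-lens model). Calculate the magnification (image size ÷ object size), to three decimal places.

Thin lens: 1/f = 1/dₒ + 1/dᵢ → 1/dᵢ = 1/96.41 − 1/228 = 0.0059864 mm⁻¹, so dᵢ ≈ 167.0452 mm.
Magnification m = dᵢ/dₒ = 167.0452/228 ≈ 0.73265.

0.733×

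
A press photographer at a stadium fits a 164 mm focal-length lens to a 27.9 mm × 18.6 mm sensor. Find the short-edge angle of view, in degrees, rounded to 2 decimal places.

Angle of view α = 2·arctan(h/2f) with h = 18.6 mm and f = 164 mm.
h/2f = 0.05671; arctan(0.05671) ≈ 3.2456°, so α ≈ 6.4912°.

6.49°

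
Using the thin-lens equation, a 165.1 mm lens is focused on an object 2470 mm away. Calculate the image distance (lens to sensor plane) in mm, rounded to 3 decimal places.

1/dᵢ = 1/f − 1/dₒ = 1/165.1 − 1/2470 = 0.0056521 mm⁻¹.
dᵢ = 1/0.0056521 ≈ 176.9261 mm.

176.926 mm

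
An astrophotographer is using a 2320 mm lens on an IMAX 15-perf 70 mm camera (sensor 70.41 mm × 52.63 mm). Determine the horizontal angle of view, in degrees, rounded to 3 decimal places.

1.739°

Angle of view α = 2·arctan(w/2f) with w = 70.41 mm and f = 2320 mm.
w/2f = 0.01517; arctan(0.01517) ≈ 0.8694°, so α ≈ 1.7387°.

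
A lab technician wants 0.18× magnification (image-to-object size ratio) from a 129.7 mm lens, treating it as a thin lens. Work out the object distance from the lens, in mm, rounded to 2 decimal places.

With m = dᵢ/dₒ and 1/f = 1/dₒ + 1/dᵢ, substituting dᵢ = m·dₒ gives 1/f = (1 + 1/m)/dₒ, hence dₒ = f·(1 + 1/m).
dₒ = 129.7 × (1 + 1/0.18) = 129.7 × 6.55556 ≈ 850.256 mm.

850.26 mm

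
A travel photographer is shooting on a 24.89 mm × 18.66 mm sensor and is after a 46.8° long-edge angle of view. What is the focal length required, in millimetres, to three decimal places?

From α = 2·arctan(w/2f) we get f = w / (2·tan(α/2)).
With w = 24.89 mm and α/2 = 23.4°, tan(α/2) ≈ 0.43274, so f ≈ 24.89 / 0.86548 ≈ 28.7587 mm.

28.759 mm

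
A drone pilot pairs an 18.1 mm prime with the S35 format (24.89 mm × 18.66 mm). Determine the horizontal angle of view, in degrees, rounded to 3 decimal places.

Angle of view α = 2·arctan(w/2f) with w = 24.89 mm and f = 18.1 mm.
w/2f = 0.68757; arctan(0.68757) ≈ 34.5112°, so α ≈ 69.0224°.

69.022°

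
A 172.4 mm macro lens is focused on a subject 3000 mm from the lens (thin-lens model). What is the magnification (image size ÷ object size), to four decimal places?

0.0610×

Thin lens: 1/f = 1/dₒ + 1/dᵢ → 1/dᵢ = 1/172.4 − 1/3000 = 0.0054671 mm⁻¹, so dᵢ ≈ 182.9113 mm.
Magnification m = dᵢ/dₒ = 182.9113/3000 ≈ 0.06097.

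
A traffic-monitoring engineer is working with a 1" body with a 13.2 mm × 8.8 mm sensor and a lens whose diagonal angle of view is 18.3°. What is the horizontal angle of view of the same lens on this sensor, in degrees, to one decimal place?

15.3°

Sensor diagonal = √(13.2² + 8.8²) = √251.6800 ≈ 15.8644 mm.
From the diagonal AOV: f = 15.8644 / (2·tan(9.15°)) = 15.8644 / 0.32214 ≈ 49.2472 mm.
Horizontal AOV = 2·arctan(13.2 / (2 × 49.2472)) = 2·arctan(0.13402) ≈ 15.2663°.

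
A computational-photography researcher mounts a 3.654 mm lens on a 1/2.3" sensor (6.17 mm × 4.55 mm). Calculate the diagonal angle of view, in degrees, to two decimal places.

Sensor diagonal = √(6.17² + 4.55²) = √58.7714 ≈ 7.6663 mm.
Angle of view α = 2·arctan(d/2f) with d = 7.6663 mm and f = 3.654 mm.
d/2f = 1.04902; arctan(1.04902) ≈ 46.3705°, so α ≈ 92.7410°.

92.74°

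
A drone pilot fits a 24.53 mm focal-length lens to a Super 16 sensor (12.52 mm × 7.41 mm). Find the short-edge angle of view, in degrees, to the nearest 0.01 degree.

Angle of view α = 2·arctan(h/2f) with h = 7.41 mm and f = 24.53 mm.
h/2f = 0.15104; arctan(0.15104) ≈ 8.5890°, so α ≈ 17.1780°.

17.18°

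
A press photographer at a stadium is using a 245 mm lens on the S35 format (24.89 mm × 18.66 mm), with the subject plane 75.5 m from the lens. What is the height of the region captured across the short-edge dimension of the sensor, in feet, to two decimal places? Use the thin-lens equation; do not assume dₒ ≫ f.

18.80 ft

dₒ: 75.5 m = 75500 mm.
Similar triangles through the lens centre give W/dₒ = h/dᵢ; with 1/f = 1/dₒ + 1/dᵢ this gives W = h·(dₒ − f)/f.
W = 18.66 mm × (75500 − 245) / 245 = 18.66 × 307.1633 ≈ 5731.667 mm = 5731.667/304.8 ft = 18.8047 ft.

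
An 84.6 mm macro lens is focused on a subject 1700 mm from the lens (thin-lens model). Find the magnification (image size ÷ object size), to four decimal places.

Thin lens: 1/f = 1/dₒ + 1/dᵢ → 1/dᵢ = 1/84.6 − 1/1700 = 0.0112321 mm⁻¹, so dᵢ ≈ 89.0306 mm.
Magnification m = dᵢ/dₒ = 89.0306/1700 ≈ 0.05237.

0.0524×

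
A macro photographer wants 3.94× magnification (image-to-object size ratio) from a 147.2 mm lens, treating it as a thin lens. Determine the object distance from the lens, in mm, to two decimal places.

With m = dᵢ/dₒ and 1/f = 1/dₒ + 1/dᵢ, substituting dᵢ = m·dₒ gives 1/f = (1 + 1/m)/dₒ, hence dₒ = f·(1 + 1/m).
dₒ = 147.2 × (1 + 1/3.94) = 147.2 × 1.25381 ≈ 184.560 mm.

184.56 mm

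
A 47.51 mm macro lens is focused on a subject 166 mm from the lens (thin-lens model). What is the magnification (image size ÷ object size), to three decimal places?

0.401×

Thin lens: 1/f = 1/dₒ + 1/dᵢ → 1/dᵢ = 1/47.51 − 1/166 = 0.0150241 mm⁻¹, so dᵢ ≈ 66.5597 mm.
Magnification m = dᵢ/dₒ = 66.5597/166 ≈ 0.40096.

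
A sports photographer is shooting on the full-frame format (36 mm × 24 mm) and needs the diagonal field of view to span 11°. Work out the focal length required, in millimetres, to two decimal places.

Sensor diagonal = √(36² + 24²) = √1872.0000 ≈ 43.2666 mm.
From α = 2·arctan(d/2f) we get f = d / (2·tan(α/2)).
With d = 43.2666 mm and α/2 = 5.5°, tan(α/2) ≈ 0.09629, so f ≈ 43.2666 / 0.19258 ≈ 224.6705 mm.

224.67 mm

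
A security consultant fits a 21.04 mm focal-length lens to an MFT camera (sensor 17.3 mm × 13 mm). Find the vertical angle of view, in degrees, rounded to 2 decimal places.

Angle of view α = 2·arctan(h/2f) with h = 13 mm and f = 21.04 mm.
h/2f = 0.30894; arctan(0.30894) ≈ 17.1678°, so α ≈ 34.3355°.

34.34°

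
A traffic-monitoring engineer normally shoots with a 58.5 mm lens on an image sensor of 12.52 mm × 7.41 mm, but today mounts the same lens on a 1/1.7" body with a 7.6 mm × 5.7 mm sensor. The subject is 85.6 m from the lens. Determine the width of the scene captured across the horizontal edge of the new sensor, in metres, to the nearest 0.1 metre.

The focal length stays 58.5 mm; the relevant sensor dimension is now w = 7.6 mm. Object distance dₒ = 85.6 m = 85600 mm.
Thin-lens field width W = w·(dₒ − f)/f = 7.6 × (85600 − 58.5)/58.5 ≈ 11113.084 mm = 11.1131 m.

11.1 m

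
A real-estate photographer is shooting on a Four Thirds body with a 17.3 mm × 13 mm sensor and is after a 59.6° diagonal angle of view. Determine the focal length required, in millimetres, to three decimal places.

18.893 mm

Sensor diagonal = √(17.3² + 13²) = √468.2900 ≈ 21.6400 mm.
From α = 2·arctan(d/2f) we get f = d / (2·tan(α/2)).
With d = 21.6400 mm and α/2 = 29.8°, tan(α/2) ≈ 0.57271, so f ≈ 21.6400 / 1.14541 ≈ 18.8928 mm.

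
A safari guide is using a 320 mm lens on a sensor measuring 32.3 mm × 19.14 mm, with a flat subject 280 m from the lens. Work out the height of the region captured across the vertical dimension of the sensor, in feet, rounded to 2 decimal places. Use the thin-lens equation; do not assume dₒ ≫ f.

54.88 ft

dₒ: 280 m = 280000 mm.
Similar triangles through the lens centre give W/dₒ = h/dᵢ; with 1/f = 1/dₒ + 1/dᵢ this gives W = h·(dₒ − f)/f.
W = 19.14 mm × (280000 − 320) / 320 = 19.14 × 874.0000 ≈ 16728.360 mm = 16728.360/304.8 ft = 54.8831 ft.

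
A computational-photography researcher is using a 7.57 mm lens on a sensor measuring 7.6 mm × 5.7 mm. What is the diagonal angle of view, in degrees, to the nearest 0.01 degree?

Sensor diagonal = √(7.6² + 5.7²) = √90.2500 ≈ 9.5000 mm.
Angle of view α = 2·arctan(d/2f) with d = 9.5000 mm and f = 7.57 mm.
d/2f = 0.62748; arctan(0.62748) ≈ 32.1073°, so α ≈ 64.2146°.

64.21°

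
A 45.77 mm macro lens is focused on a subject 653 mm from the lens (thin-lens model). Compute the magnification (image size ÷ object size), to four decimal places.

Thin lens: 1/f = 1/dₒ + 1/dᵢ → 1/dᵢ = 1/45.77 − 1/653 = 0.0203170 mm⁻¹, so dᵢ ≈ 49.2199 mm.
Magnification m = dᵢ/dₒ = 49.2199/653 ≈ 0.07538.

0.0754×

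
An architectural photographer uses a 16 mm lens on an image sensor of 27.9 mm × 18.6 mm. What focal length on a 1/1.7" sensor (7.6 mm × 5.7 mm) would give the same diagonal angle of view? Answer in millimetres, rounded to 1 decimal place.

4.5 mm

Sensor diagonal = √(27.9² + 18.6²) = √1124.3700 ≈ 33.5316 mm.
Sensor diagonal = √(7.6² + 5.7²) = √90.2500 ≈ 9.5000 mm.
Equal angle of view means equal diagonal/f ratio, so f₂ = f₁ · (diagonal₂/diagonal₁) = 16 × 9.5000/33.5316.
f₂ = 16 × 0.28331 ≈ 4.533 mm.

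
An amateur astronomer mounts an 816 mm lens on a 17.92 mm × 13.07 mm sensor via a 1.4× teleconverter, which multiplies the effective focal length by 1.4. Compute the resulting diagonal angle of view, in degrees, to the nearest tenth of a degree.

Effective focal length f = 816 × 1.4 = 1142.4 mm.
Sensor diagonal = √(17.92² + 13.07²) = √491.9513 ≈ 22.1800 mm.
α = 2·arctan(22.180 / (2 × 1142.4)) = 2·arctan(0.00971) ≈ 1.1124°.

1.1°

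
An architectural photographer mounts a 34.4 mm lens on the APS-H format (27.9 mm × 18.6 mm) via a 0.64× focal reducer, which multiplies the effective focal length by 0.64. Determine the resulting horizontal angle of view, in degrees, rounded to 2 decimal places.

Effective focal length f = 34.4 × 0.64 = 22.016 mm.
α = 2·arctan(27.9 / (2 × 22.016)) = 2·arctan(0.63363) ≈ 64.7192°.

64.72°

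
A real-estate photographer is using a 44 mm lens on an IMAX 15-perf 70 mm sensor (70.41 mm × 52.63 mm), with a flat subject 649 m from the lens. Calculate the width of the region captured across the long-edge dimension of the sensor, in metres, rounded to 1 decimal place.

dₒ: 649 m = 649000 mm.
Similar triangles through the lens centre give W/dₒ = w/dᵢ; with 1/f = 1/dₒ + 1/dᵢ this gives W = w·(dₒ − f)/f.
W = 70.41 mm × (649000 − 44) / 44 = 70.41 × 14749.0000 ≈ 1038477.090 mm = 1038.48 m.

1038.5 m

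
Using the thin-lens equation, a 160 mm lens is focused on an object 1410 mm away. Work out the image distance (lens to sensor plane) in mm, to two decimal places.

180.48 mm

1/dᵢ = 1/f − 1/dₒ = 1/160 − 1/1410 = 0.0055408 mm⁻¹.
dᵢ = 1/0.0055408 ≈ 180.4800 mm.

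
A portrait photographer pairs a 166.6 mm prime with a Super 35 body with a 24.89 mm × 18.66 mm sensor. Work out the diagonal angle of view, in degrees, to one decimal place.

10.7°

Sensor diagonal = √(24.89² + 18.66²) = √967.7077 ≈ 31.1080 mm.
Angle of view α = 2·arctan(d/2f) with d = 31.1080 mm and f = 166.6 mm.
d/2f = 0.09336; arctan(0.09336) ≈ 5.3338°, so α ≈ 10.6675°.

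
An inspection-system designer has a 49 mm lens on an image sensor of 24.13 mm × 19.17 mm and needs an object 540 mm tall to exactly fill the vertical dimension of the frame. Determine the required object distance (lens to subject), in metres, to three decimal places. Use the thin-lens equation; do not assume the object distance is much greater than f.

1.429 m

Magnification m = h/W = dᵢ/dₒ; combined with 1/f = 1/dₒ + 1/dᵢ this gives dₒ = f·(1 + W/h).
dₒ = 49 mm × (1 + 540/19.17) = 49 × 29.1690 ≈ 1429.282 mm = 1.42928 m.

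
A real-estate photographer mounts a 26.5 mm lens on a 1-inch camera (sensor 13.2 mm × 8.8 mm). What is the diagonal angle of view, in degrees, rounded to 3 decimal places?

33.328°

Sensor diagonal = √(13.2² + 8.8²) = √251.6800 ≈ 15.8644 mm.
Angle of view α = 2·arctan(d/2f) with d = 15.8644 mm and f = 26.5 mm.
d/2f = 0.29933; arctan(0.29933) ≈ 16.6640°, so α ≈ 33.3279°.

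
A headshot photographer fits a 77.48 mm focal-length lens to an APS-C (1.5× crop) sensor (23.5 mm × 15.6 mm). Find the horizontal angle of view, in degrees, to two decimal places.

Angle of view α = 2·arctan(w/2f) with w = 23.5 mm and f = 77.48 mm.
w/2f = 0.15165; arctan(0.15165) ≈ 8.6233°, so α ≈ 17.2466°.

17.25°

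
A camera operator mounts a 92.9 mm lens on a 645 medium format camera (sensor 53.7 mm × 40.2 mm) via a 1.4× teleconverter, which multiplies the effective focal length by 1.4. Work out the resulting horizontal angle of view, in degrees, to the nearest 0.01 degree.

Effective focal length f = 92.9 × 1.4 = 130.06 mm.
α = 2·arctan(53.7 / (2 × 130.06)) = 2·arctan(0.20644) ≈ 23.3289°.

23.33°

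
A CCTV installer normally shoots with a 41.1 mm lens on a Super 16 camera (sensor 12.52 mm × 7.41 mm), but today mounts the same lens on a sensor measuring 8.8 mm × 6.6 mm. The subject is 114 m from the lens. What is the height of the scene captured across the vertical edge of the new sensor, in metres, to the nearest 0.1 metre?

18.3 m

The focal length stays 41.1 mm; the relevant sensor dimension is now h = 6.6 mm. Object distance dₒ = 114 m = 114000 mm.
Thin-lens field height W = h·(dₒ − f)/f = 6.6 × (114000 − 41.1)/41.1 ≈ 18299.969 mm = 18.3 m.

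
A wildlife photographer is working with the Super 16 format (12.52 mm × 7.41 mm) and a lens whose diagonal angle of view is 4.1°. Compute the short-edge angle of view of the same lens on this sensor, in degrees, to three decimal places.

2.089°

Sensor diagonal = √(12.52² + 7.41²) = √211.6585 ≈ 14.5485 mm.
From the diagonal AOV: f = 14.5485 / (2·tan(2.05°)) = 14.5485 / 0.07159 ≈ 203.2223 mm.
Short-edge AOV = 2·arctan(7.41 / (2 × 203.2223)) = 2·arctan(0.01823) ≈ 2.0889°.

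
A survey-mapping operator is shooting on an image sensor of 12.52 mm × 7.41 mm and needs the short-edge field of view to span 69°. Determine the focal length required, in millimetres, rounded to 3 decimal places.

From α = 2·arctan(h/2f) we get f = h / (2·tan(α/2)).
With h = 7.41 mm and α/2 = 34.5°, tan(α/2) ≈ 0.68728, so f ≈ 7.41 / 1.37456 ≈ 5.3908 mm.

5.391 mm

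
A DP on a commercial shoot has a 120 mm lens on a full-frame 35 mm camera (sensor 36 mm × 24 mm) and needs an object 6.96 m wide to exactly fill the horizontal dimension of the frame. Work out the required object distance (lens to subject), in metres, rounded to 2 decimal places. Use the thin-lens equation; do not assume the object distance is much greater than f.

W: 6.96 m = 6960 mm.
Magnification m = w/W = dᵢ/dₒ; combined with 1/f = 1/dₒ + 1/dᵢ this gives dₒ = f·(1 + W/w).
dₒ = 120 mm × (1 + 6960/36) = 120 × 194.3333 ≈ 23320.000 mm = 23.32 m.

23.32 m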